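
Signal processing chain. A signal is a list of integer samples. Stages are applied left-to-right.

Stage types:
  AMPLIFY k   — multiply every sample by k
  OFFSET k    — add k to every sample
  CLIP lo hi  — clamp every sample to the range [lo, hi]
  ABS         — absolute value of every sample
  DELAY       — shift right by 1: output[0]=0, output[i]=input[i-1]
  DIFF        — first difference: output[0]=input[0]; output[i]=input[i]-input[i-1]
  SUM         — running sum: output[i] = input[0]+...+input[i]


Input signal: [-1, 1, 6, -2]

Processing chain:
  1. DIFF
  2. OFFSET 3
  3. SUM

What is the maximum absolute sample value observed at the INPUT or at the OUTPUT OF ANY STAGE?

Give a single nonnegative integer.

Input: [-1, 1, 6, -2] (max |s|=6)
Stage 1 (DIFF): s[0]=-1, 1--1=2, 6-1=5, -2-6=-8 -> [-1, 2, 5, -8] (max |s|=8)
Stage 2 (OFFSET 3): -1+3=2, 2+3=5, 5+3=8, -8+3=-5 -> [2, 5, 8, -5] (max |s|=8)
Stage 3 (SUM): sum[0..0]=2, sum[0..1]=7, sum[0..2]=15, sum[0..3]=10 -> [2, 7, 15, 10] (max |s|=15)
Overall max amplitude: 15

Answer: 15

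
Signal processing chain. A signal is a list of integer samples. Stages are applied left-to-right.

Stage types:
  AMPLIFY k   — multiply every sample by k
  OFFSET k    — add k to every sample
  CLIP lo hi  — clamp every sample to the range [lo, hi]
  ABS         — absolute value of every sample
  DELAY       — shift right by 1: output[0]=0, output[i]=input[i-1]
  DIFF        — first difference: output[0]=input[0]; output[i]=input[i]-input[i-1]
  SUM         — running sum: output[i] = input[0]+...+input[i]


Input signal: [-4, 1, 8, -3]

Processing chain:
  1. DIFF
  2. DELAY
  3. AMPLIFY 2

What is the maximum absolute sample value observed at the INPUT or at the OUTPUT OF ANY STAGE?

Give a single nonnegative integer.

Answer: 14

Derivation:
Input: [-4, 1, 8, -3] (max |s|=8)
Stage 1 (DIFF): s[0]=-4, 1--4=5, 8-1=7, -3-8=-11 -> [-4, 5, 7, -11] (max |s|=11)
Stage 2 (DELAY): [0, -4, 5, 7] = [0, -4, 5, 7] -> [0, -4, 5, 7] (max |s|=7)
Stage 3 (AMPLIFY 2): 0*2=0, -4*2=-8, 5*2=10, 7*2=14 -> [0, -8, 10, 14] (max |s|=14)
Overall max amplitude: 14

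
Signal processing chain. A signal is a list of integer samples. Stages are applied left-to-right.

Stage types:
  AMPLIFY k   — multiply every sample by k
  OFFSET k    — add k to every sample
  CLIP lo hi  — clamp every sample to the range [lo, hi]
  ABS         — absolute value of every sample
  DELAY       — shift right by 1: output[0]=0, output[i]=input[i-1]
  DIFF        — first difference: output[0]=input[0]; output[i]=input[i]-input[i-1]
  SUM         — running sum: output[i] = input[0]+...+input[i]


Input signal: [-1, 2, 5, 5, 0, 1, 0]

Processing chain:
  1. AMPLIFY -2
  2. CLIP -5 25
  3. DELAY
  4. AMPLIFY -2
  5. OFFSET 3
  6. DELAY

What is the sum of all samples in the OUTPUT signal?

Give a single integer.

Input: [-1, 2, 5, 5, 0, 1, 0]
Stage 1 (AMPLIFY -2): -1*-2=2, 2*-2=-4, 5*-2=-10, 5*-2=-10, 0*-2=0, 1*-2=-2, 0*-2=0 -> [2, -4, -10, -10, 0, -2, 0]
Stage 2 (CLIP -5 25): clip(2,-5,25)=2, clip(-4,-5,25)=-4, clip(-10,-5,25)=-5, clip(-10,-5,25)=-5, clip(0,-5,25)=0, clip(-2,-5,25)=-2, clip(0,-5,25)=0 -> [2, -4, -5, -5, 0, -2, 0]
Stage 3 (DELAY): [0, 2, -4, -5, -5, 0, -2] = [0, 2, -4, -5, -5, 0, -2] -> [0, 2, -4, -5, -5, 0, -2]
Stage 4 (AMPLIFY -2): 0*-2=0, 2*-2=-4, -4*-2=8, -5*-2=10, -5*-2=10, 0*-2=0, -2*-2=4 -> [0, -4, 8, 10, 10, 0, 4]
Stage 5 (OFFSET 3): 0+3=3, -4+3=-1, 8+3=11, 10+3=13, 10+3=13, 0+3=3, 4+3=7 -> [3, -1, 11, 13, 13, 3, 7]
Stage 6 (DELAY): [0, 3, -1, 11, 13, 13, 3] = [0, 3, -1, 11, 13, 13, 3] -> [0, 3, -1, 11, 13, 13, 3]
Output sum: 42

Answer: 42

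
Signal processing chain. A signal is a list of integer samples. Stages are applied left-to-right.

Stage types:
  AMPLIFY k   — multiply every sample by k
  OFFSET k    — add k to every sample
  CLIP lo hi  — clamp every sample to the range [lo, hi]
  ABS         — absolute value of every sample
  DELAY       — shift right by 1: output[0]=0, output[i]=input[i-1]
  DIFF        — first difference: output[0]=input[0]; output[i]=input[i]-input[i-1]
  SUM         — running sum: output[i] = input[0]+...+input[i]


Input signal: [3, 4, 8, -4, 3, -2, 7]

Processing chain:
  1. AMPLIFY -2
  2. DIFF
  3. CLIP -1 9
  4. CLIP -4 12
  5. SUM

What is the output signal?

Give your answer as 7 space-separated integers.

Input: [3, 4, 8, -4, 3, -2, 7]
Stage 1 (AMPLIFY -2): 3*-2=-6, 4*-2=-8, 8*-2=-16, -4*-2=8, 3*-2=-6, -2*-2=4, 7*-2=-14 -> [-6, -8, -16, 8, -6, 4, -14]
Stage 2 (DIFF): s[0]=-6, -8--6=-2, -16--8=-8, 8--16=24, -6-8=-14, 4--6=10, -14-4=-18 -> [-6, -2, -8, 24, -14, 10, -18]
Stage 3 (CLIP -1 9): clip(-6,-1,9)=-1, clip(-2,-1,9)=-1, clip(-8,-1,9)=-1, clip(24,-1,9)=9, clip(-14,-1,9)=-1, clip(10,-1,9)=9, clip(-18,-1,9)=-1 -> [-1, -1, -1, 9, -1, 9, -1]
Stage 4 (CLIP -4 12): clip(-1,-4,12)=-1, clip(-1,-4,12)=-1, clip(-1,-4,12)=-1, clip(9,-4,12)=9, clip(-1,-4,12)=-1, clip(9,-4,12)=9, clip(-1,-4,12)=-1 -> [-1, -1, -1, 9, -1, 9, -1]
Stage 5 (SUM): sum[0..0]=-1, sum[0..1]=-2, sum[0..2]=-3, sum[0..3]=6, sum[0..4]=5, sum[0..5]=14, sum[0..6]=13 -> [-1, -2, -3, 6, 5, 14, 13]

Answer: -1 -2 -3 6 5 14 13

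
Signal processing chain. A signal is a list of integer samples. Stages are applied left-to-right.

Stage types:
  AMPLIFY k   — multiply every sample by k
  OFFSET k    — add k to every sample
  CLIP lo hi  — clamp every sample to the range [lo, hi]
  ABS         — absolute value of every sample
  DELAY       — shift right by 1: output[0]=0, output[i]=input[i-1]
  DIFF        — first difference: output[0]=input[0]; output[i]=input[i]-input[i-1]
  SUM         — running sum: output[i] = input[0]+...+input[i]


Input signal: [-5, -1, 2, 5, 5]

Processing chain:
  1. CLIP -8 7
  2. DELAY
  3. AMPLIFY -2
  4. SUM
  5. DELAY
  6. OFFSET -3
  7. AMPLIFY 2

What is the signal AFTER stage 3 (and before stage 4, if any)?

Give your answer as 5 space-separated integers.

Answer: 0 10 2 -4 -10

Derivation:
Input: [-5, -1, 2, 5, 5]
Stage 1 (CLIP -8 7): clip(-5,-8,7)=-5, clip(-1,-8,7)=-1, clip(2,-8,7)=2, clip(5,-8,7)=5, clip(5,-8,7)=5 -> [-5, -1, 2, 5, 5]
Stage 2 (DELAY): [0, -5, -1, 2, 5] = [0, -5, -1, 2, 5] -> [0, -5, -1, 2, 5]
Stage 3 (AMPLIFY -2): 0*-2=0, -5*-2=10, -1*-2=2, 2*-2=-4, 5*-2=-10 -> [0, 10, 2, -4, -10]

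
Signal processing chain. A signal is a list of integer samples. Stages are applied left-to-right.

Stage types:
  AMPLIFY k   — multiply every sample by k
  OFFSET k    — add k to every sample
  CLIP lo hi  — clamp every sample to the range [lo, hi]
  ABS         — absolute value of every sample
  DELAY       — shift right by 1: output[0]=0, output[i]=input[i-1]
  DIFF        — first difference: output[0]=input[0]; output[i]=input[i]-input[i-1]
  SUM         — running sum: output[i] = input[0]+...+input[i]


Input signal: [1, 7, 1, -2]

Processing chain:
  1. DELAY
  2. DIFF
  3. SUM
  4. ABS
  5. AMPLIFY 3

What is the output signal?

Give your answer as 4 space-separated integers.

Answer: 0 3 21 3

Derivation:
Input: [1, 7, 1, -2]
Stage 1 (DELAY): [0, 1, 7, 1] = [0, 1, 7, 1] -> [0, 1, 7, 1]
Stage 2 (DIFF): s[0]=0, 1-0=1, 7-1=6, 1-7=-6 -> [0, 1, 6, -6]
Stage 3 (SUM): sum[0..0]=0, sum[0..1]=1, sum[0..2]=7, sum[0..3]=1 -> [0, 1, 7, 1]
Stage 4 (ABS): |0|=0, |1|=1, |7|=7, |1|=1 -> [0, 1, 7, 1]
Stage 5 (AMPLIFY 3): 0*3=0, 1*3=3, 7*3=21, 1*3=3 -> [0, 3, 21, 3]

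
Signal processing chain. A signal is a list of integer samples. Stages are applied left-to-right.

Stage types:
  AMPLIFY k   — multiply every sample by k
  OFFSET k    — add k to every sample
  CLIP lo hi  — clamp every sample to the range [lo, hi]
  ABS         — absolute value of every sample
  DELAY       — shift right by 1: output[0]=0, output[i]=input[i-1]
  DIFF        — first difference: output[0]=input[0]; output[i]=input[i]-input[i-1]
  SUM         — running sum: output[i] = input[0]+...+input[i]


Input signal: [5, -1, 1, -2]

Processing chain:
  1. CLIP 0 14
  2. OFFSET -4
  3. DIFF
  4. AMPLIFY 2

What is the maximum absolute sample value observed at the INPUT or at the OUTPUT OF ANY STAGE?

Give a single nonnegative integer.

Input: [5, -1, 1, -2] (max |s|=5)
Stage 1 (CLIP 0 14): clip(5,0,14)=5, clip(-1,0,14)=0, clip(1,0,14)=1, clip(-2,0,14)=0 -> [5, 0, 1, 0] (max |s|=5)
Stage 2 (OFFSET -4): 5+-4=1, 0+-4=-4, 1+-4=-3, 0+-4=-4 -> [1, -4, -3, -4] (max |s|=4)
Stage 3 (DIFF): s[0]=1, -4-1=-5, -3--4=1, -4--3=-1 -> [1, -5, 1, -1] (max |s|=5)
Stage 4 (AMPLIFY 2): 1*2=2, -5*2=-10, 1*2=2, -1*2=-2 -> [2, -10, 2, -2] (max |s|=10)
Overall max amplitude: 10

Answer: 10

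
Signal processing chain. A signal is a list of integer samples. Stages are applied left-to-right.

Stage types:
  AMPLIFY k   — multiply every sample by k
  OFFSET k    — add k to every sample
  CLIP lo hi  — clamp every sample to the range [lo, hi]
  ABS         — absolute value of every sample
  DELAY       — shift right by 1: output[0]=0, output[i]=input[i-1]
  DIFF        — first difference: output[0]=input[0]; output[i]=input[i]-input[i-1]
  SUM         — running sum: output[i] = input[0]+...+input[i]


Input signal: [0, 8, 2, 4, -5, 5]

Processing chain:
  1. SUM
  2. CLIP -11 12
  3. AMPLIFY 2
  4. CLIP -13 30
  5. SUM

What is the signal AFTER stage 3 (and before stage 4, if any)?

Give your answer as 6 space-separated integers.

Input: [0, 8, 2, 4, -5, 5]
Stage 1 (SUM): sum[0..0]=0, sum[0..1]=8, sum[0..2]=10, sum[0..3]=14, sum[0..4]=9, sum[0..5]=14 -> [0, 8, 10, 14, 9, 14]
Stage 2 (CLIP -11 12): clip(0,-11,12)=0, clip(8,-11,12)=8, clip(10,-11,12)=10, clip(14,-11,12)=12, clip(9,-11,12)=9, clip(14,-11,12)=12 -> [0, 8, 10, 12, 9, 12]
Stage 3 (AMPLIFY 2): 0*2=0, 8*2=16, 10*2=20, 12*2=24, 9*2=18, 12*2=24 -> [0, 16, 20, 24, 18, 24]

Answer: 0 16 20 24 18 24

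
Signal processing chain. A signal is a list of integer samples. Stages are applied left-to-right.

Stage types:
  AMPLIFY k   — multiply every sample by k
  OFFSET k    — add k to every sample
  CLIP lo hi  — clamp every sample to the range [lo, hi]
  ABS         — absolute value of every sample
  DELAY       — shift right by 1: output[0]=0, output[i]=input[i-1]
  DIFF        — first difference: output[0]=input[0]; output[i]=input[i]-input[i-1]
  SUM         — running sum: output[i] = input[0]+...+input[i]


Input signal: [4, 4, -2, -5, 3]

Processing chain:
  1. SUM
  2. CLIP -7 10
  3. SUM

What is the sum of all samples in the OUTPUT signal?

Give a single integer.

Answer: 76

Derivation:
Input: [4, 4, -2, -5, 3]
Stage 1 (SUM): sum[0..0]=4, sum[0..1]=8, sum[0..2]=6, sum[0..3]=1, sum[0..4]=4 -> [4, 8, 6, 1, 4]
Stage 2 (CLIP -7 10): clip(4,-7,10)=4, clip(8,-7,10)=8, clip(6,-7,10)=6, clip(1,-7,10)=1, clip(4,-7,10)=4 -> [4, 8, 6, 1, 4]
Stage 3 (SUM): sum[0..0]=4, sum[0..1]=12, sum[0..2]=18, sum[0..3]=19, sum[0..4]=23 -> [4, 12, 18, 19, 23]
Output sum: 76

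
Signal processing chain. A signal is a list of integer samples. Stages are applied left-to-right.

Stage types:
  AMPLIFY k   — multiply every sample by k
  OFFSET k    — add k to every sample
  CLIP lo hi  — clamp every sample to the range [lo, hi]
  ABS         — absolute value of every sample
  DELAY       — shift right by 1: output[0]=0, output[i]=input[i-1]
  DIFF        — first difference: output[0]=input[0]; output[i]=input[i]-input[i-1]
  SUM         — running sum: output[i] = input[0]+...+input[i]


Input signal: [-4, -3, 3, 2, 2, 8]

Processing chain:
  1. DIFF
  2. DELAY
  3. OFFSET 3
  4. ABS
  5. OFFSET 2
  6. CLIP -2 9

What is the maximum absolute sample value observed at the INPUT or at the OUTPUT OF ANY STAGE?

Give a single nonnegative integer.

Input: [-4, -3, 3, 2, 2, 8] (max |s|=8)
Stage 1 (DIFF): s[0]=-4, -3--4=1, 3--3=6, 2-3=-1, 2-2=0, 8-2=6 -> [-4, 1, 6, -1, 0, 6] (max |s|=6)
Stage 2 (DELAY): [0, -4, 1, 6, -1, 0] = [0, -4, 1, 6, -1, 0] -> [0, -4, 1, 6, -1, 0] (max |s|=6)
Stage 3 (OFFSET 3): 0+3=3, -4+3=-1, 1+3=4, 6+3=9, -1+3=2, 0+3=3 -> [3, -1, 4, 9, 2, 3] (max |s|=9)
Stage 4 (ABS): |3|=3, |-1|=1, |4|=4, |9|=9, |2|=2, |3|=3 -> [3, 1, 4, 9, 2, 3] (max |s|=9)
Stage 5 (OFFSET 2): 3+2=5, 1+2=3, 4+2=6, 9+2=11, 2+2=4, 3+2=5 -> [5, 3, 6, 11, 4, 5] (max |s|=11)
Stage 6 (CLIP -2 9): clip(5,-2,9)=5, clip(3,-2,9)=3, clip(6,-2,9)=6, clip(11,-2,9)=9, clip(4,-2,9)=4, clip(5,-2,9)=5 -> [5, 3, 6, 9, 4, 5] (max |s|=9)
Overall max amplitude: 11

Answer: 11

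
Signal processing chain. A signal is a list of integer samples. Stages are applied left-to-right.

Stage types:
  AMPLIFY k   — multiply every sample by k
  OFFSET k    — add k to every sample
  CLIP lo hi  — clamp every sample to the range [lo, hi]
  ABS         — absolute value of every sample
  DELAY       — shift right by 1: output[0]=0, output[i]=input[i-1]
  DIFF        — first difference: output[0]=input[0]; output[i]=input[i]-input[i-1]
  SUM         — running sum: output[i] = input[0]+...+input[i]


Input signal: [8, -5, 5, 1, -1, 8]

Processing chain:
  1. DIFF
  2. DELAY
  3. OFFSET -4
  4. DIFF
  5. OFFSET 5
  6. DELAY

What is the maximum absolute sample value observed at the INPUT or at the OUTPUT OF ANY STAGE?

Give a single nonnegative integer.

Input: [8, -5, 5, 1, -1, 8] (max |s|=8)
Stage 1 (DIFF): s[0]=8, -5-8=-13, 5--5=10, 1-5=-4, -1-1=-2, 8--1=9 -> [8, -13, 10, -4, -2, 9] (max |s|=13)
Stage 2 (DELAY): [0, 8, -13, 10, -4, -2] = [0, 8, -13, 10, -4, -2] -> [0, 8, -13, 10, -4, -2] (max |s|=13)
Stage 3 (OFFSET -4): 0+-4=-4, 8+-4=4, -13+-4=-17, 10+-4=6, -4+-4=-8, -2+-4=-6 -> [-4, 4, -17, 6, -8, -6] (max |s|=17)
Stage 4 (DIFF): s[0]=-4, 4--4=8, -17-4=-21, 6--17=23, -8-6=-14, -6--8=2 -> [-4, 8, -21, 23, -14, 2] (max |s|=23)
Stage 5 (OFFSET 5): -4+5=1, 8+5=13, -21+5=-16, 23+5=28, -14+5=-9, 2+5=7 -> [1, 13, -16, 28, -9, 7] (max |s|=28)
Stage 6 (DELAY): [0, 1, 13, -16, 28, -9] = [0, 1, 13, -16, 28, -9] -> [0, 1, 13, -16, 28, -9] (max |s|=28)
Overall max amplitude: 28

Answer: 28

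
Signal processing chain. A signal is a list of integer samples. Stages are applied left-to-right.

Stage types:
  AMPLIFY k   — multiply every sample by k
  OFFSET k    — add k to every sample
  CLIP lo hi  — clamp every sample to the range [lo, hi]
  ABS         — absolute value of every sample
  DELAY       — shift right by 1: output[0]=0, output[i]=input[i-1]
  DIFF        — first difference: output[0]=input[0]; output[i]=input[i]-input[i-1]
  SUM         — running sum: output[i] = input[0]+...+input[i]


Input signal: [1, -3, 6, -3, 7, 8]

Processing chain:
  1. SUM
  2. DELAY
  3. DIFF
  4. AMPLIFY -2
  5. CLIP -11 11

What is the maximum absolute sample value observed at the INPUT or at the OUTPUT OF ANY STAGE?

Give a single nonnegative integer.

Answer: 16

Derivation:
Input: [1, -3, 6, -3, 7, 8] (max |s|=8)
Stage 1 (SUM): sum[0..0]=1, sum[0..1]=-2, sum[0..2]=4, sum[0..3]=1, sum[0..4]=8, sum[0..5]=16 -> [1, -2, 4, 1, 8, 16] (max |s|=16)
Stage 2 (DELAY): [0, 1, -2, 4, 1, 8] = [0, 1, -2, 4, 1, 8] -> [0, 1, -2, 4, 1, 8] (max |s|=8)
Stage 3 (DIFF): s[0]=0, 1-0=1, -2-1=-3, 4--2=6, 1-4=-3, 8-1=7 -> [0, 1, -3, 6, -3, 7] (max |s|=7)
Stage 4 (AMPLIFY -2): 0*-2=0, 1*-2=-2, -3*-2=6, 6*-2=-12, -3*-2=6, 7*-2=-14 -> [0, -2, 6, -12, 6, -14] (max |s|=14)
Stage 5 (CLIP -11 11): clip(0,-11,11)=0, clip(-2,-11,11)=-2, clip(6,-11,11)=6, clip(-12,-11,11)=-11, clip(6,-11,11)=6, clip(-14,-11,11)=-11 -> [0, -2, 6, -11, 6, -11] (max |s|=11)
Overall max amplitude: 16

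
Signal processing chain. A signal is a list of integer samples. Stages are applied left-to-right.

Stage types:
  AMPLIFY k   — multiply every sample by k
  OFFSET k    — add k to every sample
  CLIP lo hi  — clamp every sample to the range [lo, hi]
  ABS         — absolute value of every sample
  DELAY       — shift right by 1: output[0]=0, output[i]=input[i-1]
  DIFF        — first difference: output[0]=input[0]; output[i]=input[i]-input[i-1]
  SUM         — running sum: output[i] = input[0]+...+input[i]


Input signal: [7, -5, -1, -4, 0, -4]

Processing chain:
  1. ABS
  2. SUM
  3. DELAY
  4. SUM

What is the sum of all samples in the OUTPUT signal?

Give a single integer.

Answer: 173

Derivation:
Input: [7, -5, -1, -4, 0, -4]
Stage 1 (ABS): |7|=7, |-5|=5, |-1|=1, |-4|=4, |0|=0, |-4|=4 -> [7, 5, 1, 4, 0, 4]
Stage 2 (SUM): sum[0..0]=7, sum[0..1]=12, sum[0..2]=13, sum[0..3]=17, sum[0..4]=17, sum[0..5]=21 -> [7, 12, 13, 17, 17, 21]
Stage 3 (DELAY): [0, 7, 12, 13, 17, 17] = [0, 7, 12, 13, 17, 17] -> [0, 7, 12, 13, 17, 17]
Stage 4 (SUM): sum[0..0]=0, sum[0..1]=7, sum[0..2]=19, sum[0..3]=32, sum[0..4]=49, sum[0..5]=66 -> [0, 7, 19, 32, 49, 66]
Output sum: 173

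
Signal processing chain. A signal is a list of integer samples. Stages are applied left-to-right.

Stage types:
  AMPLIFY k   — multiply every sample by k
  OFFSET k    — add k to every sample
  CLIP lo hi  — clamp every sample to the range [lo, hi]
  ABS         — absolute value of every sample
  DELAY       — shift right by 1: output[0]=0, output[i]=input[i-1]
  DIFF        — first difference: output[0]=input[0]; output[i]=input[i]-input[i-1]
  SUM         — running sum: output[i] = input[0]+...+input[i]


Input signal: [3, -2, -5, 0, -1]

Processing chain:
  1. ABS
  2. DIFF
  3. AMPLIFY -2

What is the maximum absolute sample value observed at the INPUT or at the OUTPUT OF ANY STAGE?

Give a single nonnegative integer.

Answer: 10

Derivation:
Input: [3, -2, -5, 0, -1] (max |s|=5)
Stage 1 (ABS): |3|=3, |-2|=2, |-5|=5, |0|=0, |-1|=1 -> [3, 2, 5, 0, 1] (max |s|=5)
Stage 2 (DIFF): s[0]=3, 2-3=-1, 5-2=3, 0-5=-5, 1-0=1 -> [3, -1, 3, -5, 1] (max |s|=5)
Stage 3 (AMPLIFY -2): 3*-2=-6, -1*-2=2, 3*-2=-6, -5*-2=10, 1*-2=-2 -> [-6, 2, -6, 10, -2] (max |s|=10)
Overall max amplitude: 10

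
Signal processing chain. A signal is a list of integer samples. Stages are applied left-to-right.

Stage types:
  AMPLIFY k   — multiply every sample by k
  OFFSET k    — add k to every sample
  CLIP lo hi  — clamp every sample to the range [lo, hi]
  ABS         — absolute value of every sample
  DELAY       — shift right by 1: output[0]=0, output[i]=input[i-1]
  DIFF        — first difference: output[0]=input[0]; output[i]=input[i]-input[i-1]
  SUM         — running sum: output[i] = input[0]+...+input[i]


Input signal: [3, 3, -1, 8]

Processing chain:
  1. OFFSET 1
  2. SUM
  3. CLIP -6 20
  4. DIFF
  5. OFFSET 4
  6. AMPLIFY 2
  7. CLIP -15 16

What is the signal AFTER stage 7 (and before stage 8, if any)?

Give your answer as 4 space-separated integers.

Input: [3, 3, -1, 8]
Stage 1 (OFFSET 1): 3+1=4, 3+1=4, -1+1=0, 8+1=9 -> [4, 4, 0, 9]
Stage 2 (SUM): sum[0..0]=4, sum[0..1]=8, sum[0..2]=8, sum[0..3]=17 -> [4, 8, 8, 17]
Stage 3 (CLIP -6 20): clip(4,-6,20)=4, clip(8,-6,20)=8, clip(8,-6,20)=8, clip(17,-6,20)=17 -> [4, 8, 8, 17]
Stage 4 (DIFF): s[0]=4, 8-4=4, 8-8=0, 17-8=9 -> [4, 4, 0, 9]
Stage 5 (OFFSET 4): 4+4=8, 4+4=8, 0+4=4, 9+4=13 -> [8, 8, 4, 13]
Stage 6 (AMPLIFY 2): 8*2=16, 8*2=16, 4*2=8, 13*2=26 -> [16, 16, 8, 26]
Stage 7 (CLIP -15 16): clip(16,-15,16)=16, clip(16,-15,16)=16, clip(8,-15,16)=8, clip(26,-15,16)=16 -> [16, 16, 8, 16]

Answer: 16 16 8 16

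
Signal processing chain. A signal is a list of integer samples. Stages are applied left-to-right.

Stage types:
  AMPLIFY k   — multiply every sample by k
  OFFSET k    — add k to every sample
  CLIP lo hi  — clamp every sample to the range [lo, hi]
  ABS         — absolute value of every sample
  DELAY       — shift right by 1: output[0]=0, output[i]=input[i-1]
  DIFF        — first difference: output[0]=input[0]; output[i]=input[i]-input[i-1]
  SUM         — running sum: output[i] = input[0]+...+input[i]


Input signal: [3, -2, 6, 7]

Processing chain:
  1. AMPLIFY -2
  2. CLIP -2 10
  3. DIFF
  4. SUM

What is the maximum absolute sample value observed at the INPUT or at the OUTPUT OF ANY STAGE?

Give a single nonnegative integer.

Answer: 14

Derivation:
Input: [3, -2, 6, 7] (max |s|=7)
Stage 1 (AMPLIFY -2): 3*-2=-6, -2*-2=4, 6*-2=-12, 7*-2=-14 -> [-6, 4, -12, -14] (max |s|=14)
Stage 2 (CLIP -2 10): clip(-6,-2,10)=-2, clip(4,-2,10)=4, clip(-12,-2,10)=-2, clip(-14,-2,10)=-2 -> [-2, 4, -2, -2] (max |s|=4)
Stage 3 (DIFF): s[0]=-2, 4--2=6, -2-4=-6, -2--2=0 -> [-2, 6, -6, 0] (max |s|=6)
Stage 4 (SUM): sum[0..0]=-2, sum[0..1]=4, sum[0..2]=-2, sum[0..3]=-2 -> [-2, 4, -2, -2] (max |s|=4)
Overall max amplitude: 14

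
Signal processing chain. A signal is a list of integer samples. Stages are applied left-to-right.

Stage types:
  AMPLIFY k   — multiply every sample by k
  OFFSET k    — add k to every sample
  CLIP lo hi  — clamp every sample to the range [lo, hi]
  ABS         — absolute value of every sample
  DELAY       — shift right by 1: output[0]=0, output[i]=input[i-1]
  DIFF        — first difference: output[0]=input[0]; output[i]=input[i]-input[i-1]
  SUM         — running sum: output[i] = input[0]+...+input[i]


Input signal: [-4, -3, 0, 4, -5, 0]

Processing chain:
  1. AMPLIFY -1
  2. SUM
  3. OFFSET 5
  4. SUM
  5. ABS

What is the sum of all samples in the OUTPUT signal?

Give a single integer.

Answer: 225

Derivation:
Input: [-4, -3, 0, 4, -5, 0]
Stage 1 (AMPLIFY -1): -4*-1=4, -3*-1=3, 0*-1=0, 4*-1=-4, -5*-1=5, 0*-1=0 -> [4, 3, 0, -4, 5, 0]
Stage 2 (SUM): sum[0..0]=4, sum[0..1]=7, sum[0..2]=7, sum[0..3]=3, sum[0..4]=8, sum[0..5]=8 -> [4, 7, 7, 3, 8, 8]
Stage 3 (OFFSET 5): 4+5=9, 7+5=12, 7+5=12, 3+5=8, 8+5=13, 8+5=13 -> [9, 12, 12, 8, 13, 13]
Stage 4 (SUM): sum[0..0]=9, sum[0..1]=21, sum[0..2]=33, sum[0..3]=41, sum[0..4]=54, sum[0..5]=67 -> [9, 21, 33, 41, 54, 67]
Stage 5 (ABS): |9|=9, |21|=21, |33|=33, |41|=41, |54|=54, |67|=67 -> [9, 21, 33, 41, 54, 67]
Output sum: 225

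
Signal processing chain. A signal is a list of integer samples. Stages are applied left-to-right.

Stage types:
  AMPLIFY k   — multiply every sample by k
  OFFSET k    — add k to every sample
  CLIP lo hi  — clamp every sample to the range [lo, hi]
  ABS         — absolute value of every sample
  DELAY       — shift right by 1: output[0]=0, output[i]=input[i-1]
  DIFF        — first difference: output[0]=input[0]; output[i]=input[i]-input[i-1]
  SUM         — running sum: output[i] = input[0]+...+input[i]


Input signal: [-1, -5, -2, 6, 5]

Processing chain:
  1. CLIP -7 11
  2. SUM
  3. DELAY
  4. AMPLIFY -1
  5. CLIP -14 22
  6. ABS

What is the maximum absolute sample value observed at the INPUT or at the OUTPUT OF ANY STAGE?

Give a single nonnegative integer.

Input: [-1, -5, -2, 6, 5] (max |s|=6)
Stage 1 (CLIP -7 11): clip(-1,-7,11)=-1, clip(-5,-7,11)=-5, clip(-2,-7,11)=-2, clip(6,-7,11)=6, clip(5,-7,11)=5 -> [-1, -5, -2, 6, 5] (max |s|=6)
Stage 2 (SUM): sum[0..0]=-1, sum[0..1]=-6, sum[0..2]=-8, sum[0..3]=-2, sum[0..4]=3 -> [-1, -6, -8, -2, 3] (max |s|=8)
Stage 3 (DELAY): [0, -1, -6, -8, -2] = [0, -1, -6, -8, -2] -> [0, -1, -6, -8, -2] (max |s|=8)
Stage 4 (AMPLIFY -1): 0*-1=0, -1*-1=1, -6*-1=6, -8*-1=8, -2*-1=2 -> [0, 1, 6, 8, 2] (max |s|=8)
Stage 5 (CLIP -14 22): clip(0,-14,22)=0, clip(1,-14,22)=1, clip(6,-14,22)=6, clip(8,-14,22)=8, clip(2,-14,22)=2 -> [0, 1, 6, 8, 2] (max |s|=8)
Stage 6 (ABS): |0|=0, |1|=1, |6|=6, |8|=8, |2|=2 -> [0, 1, 6, 8, 2] (max |s|=8)
Overall max amplitude: 8

Answer: 8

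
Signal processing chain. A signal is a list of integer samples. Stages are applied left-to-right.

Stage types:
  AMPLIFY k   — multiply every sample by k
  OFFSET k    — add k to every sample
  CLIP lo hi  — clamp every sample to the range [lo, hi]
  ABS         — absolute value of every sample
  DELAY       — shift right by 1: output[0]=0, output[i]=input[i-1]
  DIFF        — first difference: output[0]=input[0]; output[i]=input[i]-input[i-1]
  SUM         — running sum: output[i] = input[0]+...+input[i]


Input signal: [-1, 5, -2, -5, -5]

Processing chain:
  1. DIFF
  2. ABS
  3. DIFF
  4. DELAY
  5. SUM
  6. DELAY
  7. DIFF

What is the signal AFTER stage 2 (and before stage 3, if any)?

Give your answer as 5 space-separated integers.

Answer: 1 6 7 3 0

Derivation:
Input: [-1, 5, -2, -5, -5]
Stage 1 (DIFF): s[0]=-1, 5--1=6, -2-5=-7, -5--2=-3, -5--5=0 -> [-1, 6, -7, -3, 0]
Stage 2 (ABS): |-1|=1, |6|=6, |-7|=7, |-3|=3, |0|=0 -> [1, 6, 7, 3, 0]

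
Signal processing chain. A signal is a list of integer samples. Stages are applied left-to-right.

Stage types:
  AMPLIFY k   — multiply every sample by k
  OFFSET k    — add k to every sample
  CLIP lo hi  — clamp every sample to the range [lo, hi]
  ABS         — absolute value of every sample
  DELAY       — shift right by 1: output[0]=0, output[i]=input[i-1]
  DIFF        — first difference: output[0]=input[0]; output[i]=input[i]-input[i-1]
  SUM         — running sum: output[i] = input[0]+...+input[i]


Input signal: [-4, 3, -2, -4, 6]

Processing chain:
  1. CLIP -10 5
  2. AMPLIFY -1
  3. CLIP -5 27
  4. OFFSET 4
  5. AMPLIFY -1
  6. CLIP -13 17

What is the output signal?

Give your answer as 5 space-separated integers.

Answer: -8 -1 -6 -8 1

Derivation:
Input: [-4, 3, -2, -4, 6]
Stage 1 (CLIP -10 5): clip(-4,-10,5)=-4, clip(3,-10,5)=3, clip(-2,-10,5)=-2, clip(-4,-10,5)=-4, clip(6,-10,5)=5 -> [-4, 3, -2, -4, 5]
Stage 2 (AMPLIFY -1): -4*-1=4, 3*-1=-3, -2*-1=2, -4*-1=4, 5*-1=-5 -> [4, -3, 2, 4, -5]
Stage 3 (CLIP -5 27): clip(4,-5,27)=4, clip(-3,-5,27)=-3, clip(2,-5,27)=2, clip(4,-5,27)=4, clip(-5,-5,27)=-5 -> [4, -3, 2, 4, -5]
Stage 4 (OFFSET 4): 4+4=8, -3+4=1, 2+4=6, 4+4=8, -5+4=-1 -> [8, 1, 6, 8, -1]
Stage 5 (AMPLIFY -1): 8*-1=-8, 1*-1=-1, 6*-1=-6, 8*-1=-8, -1*-1=1 -> [-8, -1, -6, -8, 1]
Stage 6 (CLIP -13 17): clip(-8,-13,17)=-8, clip(-1,-13,17)=-1, clip(-6,-13,17)=-6, clip(-8,-13,17)=-8, clip(1,-13,17)=1 -> [-8, -1, -6, -8, 1]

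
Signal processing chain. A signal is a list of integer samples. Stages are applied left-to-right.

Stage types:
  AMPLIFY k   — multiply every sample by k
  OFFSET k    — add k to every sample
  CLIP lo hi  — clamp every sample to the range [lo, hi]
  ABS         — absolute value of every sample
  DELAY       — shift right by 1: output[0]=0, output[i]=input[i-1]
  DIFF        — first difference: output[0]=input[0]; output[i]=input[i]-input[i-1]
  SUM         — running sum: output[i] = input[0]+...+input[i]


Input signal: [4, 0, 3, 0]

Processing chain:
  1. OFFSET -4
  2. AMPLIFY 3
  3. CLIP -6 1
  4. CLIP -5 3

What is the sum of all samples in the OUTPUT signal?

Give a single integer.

Answer: -13

Derivation:
Input: [4, 0, 3, 0]
Stage 1 (OFFSET -4): 4+-4=0, 0+-4=-4, 3+-4=-1, 0+-4=-4 -> [0, -4, -1, -4]
Stage 2 (AMPLIFY 3): 0*3=0, -4*3=-12, -1*3=-3, -4*3=-12 -> [0, -12, -3, -12]
Stage 3 (CLIP -6 1): clip(0,-6,1)=0, clip(-12,-6,1)=-6, clip(-3,-6,1)=-3, clip(-12,-6,1)=-6 -> [0, -6, -3, -6]
Stage 4 (CLIP -5 3): clip(0,-5,3)=0, clip(-6,-5,3)=-5, clip(-3,-5,3)=-3, clip(-6,-5,3)=-5 -> [0, -5, -3, -5]
Output sum: -13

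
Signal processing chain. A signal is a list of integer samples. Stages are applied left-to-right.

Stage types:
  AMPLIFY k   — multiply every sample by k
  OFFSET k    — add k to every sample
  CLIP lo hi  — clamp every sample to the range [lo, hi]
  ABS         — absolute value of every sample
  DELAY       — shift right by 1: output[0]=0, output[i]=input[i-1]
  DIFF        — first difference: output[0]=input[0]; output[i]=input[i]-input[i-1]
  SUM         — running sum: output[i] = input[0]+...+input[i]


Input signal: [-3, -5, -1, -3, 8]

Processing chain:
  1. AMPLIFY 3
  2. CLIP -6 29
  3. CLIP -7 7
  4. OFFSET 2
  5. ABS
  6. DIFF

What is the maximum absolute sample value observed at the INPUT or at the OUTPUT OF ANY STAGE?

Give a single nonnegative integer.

Answer: 24

Derivation:
Input: [-3, -5, -1, -3, 8] (max |s|=8)
Stage 1 (AMPLIFY 3): -3*3=-9, -5*3=-15, -1*3=-3, -3*3=-9, 8*3=24 -> [-9, -15, -3, -9, 24] (max |s|=24)
Stage 2 (CLIP -6 29): clip(-9,-6,29)=-6, clip(-15,-6,29)=-6, clip(-3,-6,29)=-3, clip(-9,-6,29)=-6, clip(24,-6,29)=24 -> [-6, -6, -3, -6, 24] (max |s|=24)
Stage 3 (CLIP -7 7): clip(-6,-7,7)=-6, clip(-6,-7,7)=-6, clip(-3,-7,7)=-3, clip(-6,-7,7)=-6, clip(24,-7,7)=7 -> [-6, -6, -3, -6, 7] (max |s|=7)
Stage 4 (OFFSET 2): -6+2=-4, -6+2=-4, -3+2=-1, -6+2=-4, 7+2=9 -> [-4, -4, -1, -4, 9] (max |s|=9)
Stage 5 (ABS): |-4|=4, |-4|=4, |-1|=1, |-4|=4, |9|=9 -> [4, 4, 1, 4, 9] (max |s|=9)
Stage 6 (DIFF): s[0]=4, 4-4=0, 1-4=-3, 4-1=3, 9-4=5 -> [4, 0, -3, 3, 5] (max |s|=5)
Overall max amplitude: 24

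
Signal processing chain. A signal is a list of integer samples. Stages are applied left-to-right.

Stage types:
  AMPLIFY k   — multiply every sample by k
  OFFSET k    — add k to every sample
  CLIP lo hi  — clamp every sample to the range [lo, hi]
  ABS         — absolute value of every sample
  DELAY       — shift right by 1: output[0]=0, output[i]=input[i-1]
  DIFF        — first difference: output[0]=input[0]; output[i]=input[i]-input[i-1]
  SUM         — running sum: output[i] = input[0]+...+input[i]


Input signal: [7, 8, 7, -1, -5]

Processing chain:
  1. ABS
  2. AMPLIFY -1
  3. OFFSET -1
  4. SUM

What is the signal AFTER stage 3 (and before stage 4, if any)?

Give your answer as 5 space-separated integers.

Answer: -8 -9 -8 -2 -6

Derivation:
Input: [7, 8, 7, -1, -5]
Stage 1 (ABS): |7|=7, |8|=8, |7|=7, |-1|=1, |-5|=5 -> [7, 8, 7, 1, 5]
Stage 2 (AMPLIFY -1): 7*-1=-7, 8*-1=-8, 7*-1=-7, 1*-1=-1, 5*-1=-5 -> [-7, -8, -7, -1, -5]
Stage 3 (OFFSET -1): -7+-1=-8, -8+-1=-9, -7+-1=-8, -1+-1=-2, -5+-1=-6 -> [-8, -9, -8, -2, -6]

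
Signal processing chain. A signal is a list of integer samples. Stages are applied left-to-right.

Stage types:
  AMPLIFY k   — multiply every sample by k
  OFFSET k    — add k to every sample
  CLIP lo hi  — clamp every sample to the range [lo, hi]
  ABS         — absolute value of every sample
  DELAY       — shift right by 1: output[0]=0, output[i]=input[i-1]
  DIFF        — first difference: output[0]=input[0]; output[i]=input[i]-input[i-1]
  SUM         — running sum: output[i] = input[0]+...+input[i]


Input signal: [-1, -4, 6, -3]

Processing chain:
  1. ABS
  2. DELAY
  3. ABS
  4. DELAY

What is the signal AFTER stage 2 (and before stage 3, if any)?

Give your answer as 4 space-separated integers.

Input: [-1, -4, 6, -3]
Stage 1 (ABS): |-1|=1, |-4|=4, |6|=6, |-3|=3 -> [1, 4, 6, 3]
Stage 2 (DELAY): [0, 1, 4, 6] = [0, 1, 4, 6] -> [0, 1, 4, 6]

Answer: 0 1 4 6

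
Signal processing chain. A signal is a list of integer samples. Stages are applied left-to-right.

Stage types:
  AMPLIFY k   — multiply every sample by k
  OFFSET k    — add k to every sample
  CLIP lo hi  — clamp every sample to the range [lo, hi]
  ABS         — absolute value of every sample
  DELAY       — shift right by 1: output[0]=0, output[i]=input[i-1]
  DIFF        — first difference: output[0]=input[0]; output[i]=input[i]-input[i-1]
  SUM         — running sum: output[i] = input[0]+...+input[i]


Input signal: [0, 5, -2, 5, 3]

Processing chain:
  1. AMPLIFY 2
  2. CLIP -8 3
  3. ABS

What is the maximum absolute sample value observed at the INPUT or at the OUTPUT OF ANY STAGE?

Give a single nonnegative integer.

Input: [0, 5, -2, 5, 3] (max |s|=5)
Stage 1 (AMPLIFY 2): 0*2=0, 5*2=10, -2*2=-4, 5*2=10, 3*2=6 -> [0, 10, -4, 10, 6] (max |s|=10)
Stage 2 (CLIP -8 3): clip(0,-8,3)=0, clip(10,-8,3)=3, clip(-4,-8,3)=-4, clip(10,-8,3)=3, clip(6,-8,3)=3 -> [0, 3, -4, 3, 3] (max |s|=4)
Stage 3 (ABS): |0|=0, |3|=3, |-4|=4, |3|=3, |3|=3 -> [0, 3, 4, 3, 3] (max |s|=4)
Overall max amplitude: 10

Answer: 10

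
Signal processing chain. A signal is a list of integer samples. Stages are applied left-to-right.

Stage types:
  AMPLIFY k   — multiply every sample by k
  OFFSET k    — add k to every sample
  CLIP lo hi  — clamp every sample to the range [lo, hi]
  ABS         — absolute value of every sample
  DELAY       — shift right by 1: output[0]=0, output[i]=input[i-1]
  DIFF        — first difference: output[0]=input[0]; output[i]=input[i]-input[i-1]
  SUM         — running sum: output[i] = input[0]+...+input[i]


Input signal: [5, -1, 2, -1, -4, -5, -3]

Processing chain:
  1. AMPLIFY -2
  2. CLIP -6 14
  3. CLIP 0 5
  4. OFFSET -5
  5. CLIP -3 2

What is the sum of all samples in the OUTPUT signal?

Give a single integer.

Answer: -12

Derivation:
Input: [5, -1, 2, -1, -4, -5, -3]
Stage 1 (AMPLIFY -2): 5*-2=-10, -1*-2=2, 2*-2=-4, -1*-2=2, -4*-2=8, -5*-2=10, -3*-2=6 -> [-10, 2, -4, 2, 8, 10, 6]
Stage 2 (CLIP -6 14): clip(-10,-6,14)=-6, clip(2,-6,14)=2, clip(-4,-6,14)=-4, clip(2,-6,14)=2, clip(8,-6,14)=8, clip(10,-6,14)=10, clip(6,-6,14)=6 -> [-6, 2, -4, 2, 8, 10, 6]
Stage 3 (CLIP 0 5): clip(-6,0,5)=0, clip(2,0,5)=2, clip(-4,0,5)=0, clip(2,0,5)=2, clip(8,0,5)=5, clip(10,0,5)=5, clip(6,0,5)=5 -> [0, 2, 0, 2, 5, 5, 5]
Stage 4 (OFFSET -5): 0+-5=-5, 2+-5=-3, 0+-5=-5, 2+-5=-3, 5+-5=0, 5+-5=0, 5+-5=0 -> [-5, -3, -5, -3, 0, 0, 0]
Stage 5 (CLIP -3 2): clip(-5,-3,2)=-3, clip(-3,-3,2)=-3, clip(-5,-3,2)=-3, clip(-3,-3,2)=-3, clip(0,-3,2)=0, clip(0,-3,2)=0, clip(0,-3,2)=0 -> [-3, -3, -3, -3, 0, 0, 0]
Output sum: -12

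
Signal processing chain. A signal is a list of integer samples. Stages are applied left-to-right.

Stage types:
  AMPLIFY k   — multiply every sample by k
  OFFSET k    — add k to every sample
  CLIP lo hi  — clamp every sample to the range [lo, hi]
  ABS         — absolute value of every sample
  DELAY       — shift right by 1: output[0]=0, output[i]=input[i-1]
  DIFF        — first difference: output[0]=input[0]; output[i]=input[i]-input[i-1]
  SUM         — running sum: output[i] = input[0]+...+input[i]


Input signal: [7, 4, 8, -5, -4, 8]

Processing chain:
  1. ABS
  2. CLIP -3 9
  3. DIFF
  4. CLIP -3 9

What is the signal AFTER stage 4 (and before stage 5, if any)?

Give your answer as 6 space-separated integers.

Input: [7, 4, 8, -5, -4, 8]
Stage 1 (ABS): |7|=7, |4|=4, |8|=8, |-5|=5, |-4|=4, |8|=8 -> [7, 4, 8, 5, 4, 8]
Stage 2 (CLIP -3 9): clip(7,-3,9)=7, clip(4,-3,9)=4, clip(8,-3,9)=8, clip(5,-3,9)=5, clip(4,-3,9)=4, clip(8,-3,9)=8 -> [7, 4, 8, 5, 4, 8]
Stage 3 (DIFF): s[0]=7, 4-7=-3, 8-4=4, 5-8=-3, 4-5=-1, 8-4=4 -> [7, -3, 4, -3, -1, 4]
Stage 4 (CLIP -3 9): clip(7,-3,9)=7, clip(-3,-3,9)=-3, clip(4,-3,9)=4, clip(-3,-3,9)=-3, clip(-1,-3,9)=-1, clip(4,-3,9)=4 -> [7, -3, 4, -3, -1, 4]

Answer: 7 -3 4 -3 -1 4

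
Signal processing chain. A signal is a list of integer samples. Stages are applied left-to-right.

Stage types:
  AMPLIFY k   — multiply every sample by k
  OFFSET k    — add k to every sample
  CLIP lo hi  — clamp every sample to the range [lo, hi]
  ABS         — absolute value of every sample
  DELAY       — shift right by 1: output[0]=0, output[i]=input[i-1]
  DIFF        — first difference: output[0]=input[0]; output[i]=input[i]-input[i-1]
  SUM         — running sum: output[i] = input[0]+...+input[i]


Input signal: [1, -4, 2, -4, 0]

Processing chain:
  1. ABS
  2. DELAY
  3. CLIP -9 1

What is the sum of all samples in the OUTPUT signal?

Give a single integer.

Input: [1, -4, 2, -4, 0]
Stage 1 (ABS): |1|=1, |-4|=4, |2|=2, |-4|=4, |0|=0 -> [1, 4, 2, 4, 0]
Stage 2 (DELAY): [0, 1, 4, 2, 4] = [0, 1, 4, 2, 4] -> [0, 1, 4, 2, 4]
Stage 3 (CLIP -9 1): clip(0,-9,1)=0, clip(1,-9,1)=1, clip(4,-9,1)=1, clip(2,-9,1)=1, clip(4,-9,1)=1 -> [0, 1, 1, 1, 1]
Output sum: 4

Answer: 4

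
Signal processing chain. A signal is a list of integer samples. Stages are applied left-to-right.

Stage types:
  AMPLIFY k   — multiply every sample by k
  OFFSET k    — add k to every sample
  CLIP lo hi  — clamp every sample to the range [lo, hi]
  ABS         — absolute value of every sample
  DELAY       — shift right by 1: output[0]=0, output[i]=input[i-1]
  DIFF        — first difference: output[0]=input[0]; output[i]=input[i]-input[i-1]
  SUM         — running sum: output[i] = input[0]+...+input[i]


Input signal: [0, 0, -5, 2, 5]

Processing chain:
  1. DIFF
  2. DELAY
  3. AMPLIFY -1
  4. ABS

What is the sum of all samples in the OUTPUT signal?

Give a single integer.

Input: [0, 0, -5, 2, 5]
Stage 1 (DIFF): s[0]=0, 0-0=0, -5-0=-5, 2--5=7, 5-2=3 -> [0, 0, -5, 7, 3]
Stage 2 (DELAY): [0, 0, 0, -5, 7] = [0, 0, 0, -5, 7] -> [0, 0, 0, -5, 7]
Stage 3 (AMPLIFY -1): 0*-1=0, 0*-1=0, 0*-1=0, -5*-1=5, 7*-1=-7 -> [0, 0, 0, 5, -7]
Stage 4 (ABS): |0|=0, |0|=0, |0|=0, |5|=5, |-7|=7 -> [0, 0, 0, 5, 7]
Output sum: 12

Answer: 12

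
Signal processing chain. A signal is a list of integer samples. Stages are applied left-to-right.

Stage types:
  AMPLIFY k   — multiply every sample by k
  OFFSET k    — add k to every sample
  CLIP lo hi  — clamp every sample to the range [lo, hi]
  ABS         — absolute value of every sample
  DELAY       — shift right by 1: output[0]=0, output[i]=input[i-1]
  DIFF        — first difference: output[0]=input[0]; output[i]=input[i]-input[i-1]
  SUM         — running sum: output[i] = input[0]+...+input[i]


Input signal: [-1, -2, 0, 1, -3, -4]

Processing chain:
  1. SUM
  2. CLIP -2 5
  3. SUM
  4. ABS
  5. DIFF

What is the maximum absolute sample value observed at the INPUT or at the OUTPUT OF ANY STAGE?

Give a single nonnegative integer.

Answer: 11

Derivation:
Input: [-1, -2, 0, 1, -3, -4] (max |s|=4)
Stage 1 (SUM): sum[0..0]=-1, sum[0..1]=-3, sum[0..2]=-3, sum[0..3]=-2, sum[0..4]=-5, sum[0..5]=-9 -> [-1, -3, -3, -2, -5, -9] (max |s|=9)
Stage 2 (CLIP -2 5): clip(-1,-2,5)=-1, clip(-3,-2,5)=-2, clip(-3,-2,5)=-2, clip(-2,-2,5)=-2, clip(-5,-2,5)=-2, clip(-9,-2,5)=-2 -> [-1, -2, -2, -2, -2, -2] (max |s|=2)
Stage 3 (SUM): sum[0..0]=-1, sum[0..1]=-3, sum[0..2]=-5, sum[0..3]=-7, sum[0..4]=-9, sum[0..5]=-11 -> [-1, -3, -5, -7, -9, -11] (max |s|=11)
Stage 4 (ABS): |-1|=1, |-3|=3, |-5|=5, |-7|=7, |-9|=9, |-11|=11 -> [1, 3, 5, 7, 9, 11] (max |s|=11)
Stage 5 (DIFF): s[0]=1, 3-1=2, 5-3=2, 7-5=2, 9-7=2, 11-9=2 -> [1, 2, 2, 2, 2, 2] (max |s|=2)
Overall max amplitude: 11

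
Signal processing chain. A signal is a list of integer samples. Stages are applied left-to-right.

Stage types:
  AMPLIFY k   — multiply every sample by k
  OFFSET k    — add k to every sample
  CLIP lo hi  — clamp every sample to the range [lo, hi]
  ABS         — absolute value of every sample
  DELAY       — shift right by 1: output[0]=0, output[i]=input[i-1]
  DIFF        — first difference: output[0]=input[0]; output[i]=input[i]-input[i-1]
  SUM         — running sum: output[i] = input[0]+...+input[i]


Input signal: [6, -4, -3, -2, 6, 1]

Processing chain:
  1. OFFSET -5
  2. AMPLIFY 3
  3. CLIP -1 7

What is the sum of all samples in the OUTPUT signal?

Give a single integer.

Answer: 2

Derivation:
Input: [6, -4, -3, -2, 6, 1]
Stage 1 (OFFSET -5): 6+-5=1, -4+-5=-9, -3+-5=-8, -2+-5=-7, 6+-5=1, 1+-5=-4 -> [1, -9, -8, -7, 1, -4]
Stage 2 (AMPLIFY 3): 1*3=3, -9*3=-27, -8*3=-24, -7*3=-21, 1*3=3, -4*3=-12 -> [3, -27, -24, -21, 3, -12]
Stage 3 (CLIP -1 7): clip(3,-1,7)=3, clip(-27,-1,7)=-1, clip(-24,-1,7)=-1, clip(-21,-1,7)=-1, clip(3,-1,7)=3, clip(-12,-1,7)=-1 -> [3, -1, -1, -1, 3, -1]
Output sum: 2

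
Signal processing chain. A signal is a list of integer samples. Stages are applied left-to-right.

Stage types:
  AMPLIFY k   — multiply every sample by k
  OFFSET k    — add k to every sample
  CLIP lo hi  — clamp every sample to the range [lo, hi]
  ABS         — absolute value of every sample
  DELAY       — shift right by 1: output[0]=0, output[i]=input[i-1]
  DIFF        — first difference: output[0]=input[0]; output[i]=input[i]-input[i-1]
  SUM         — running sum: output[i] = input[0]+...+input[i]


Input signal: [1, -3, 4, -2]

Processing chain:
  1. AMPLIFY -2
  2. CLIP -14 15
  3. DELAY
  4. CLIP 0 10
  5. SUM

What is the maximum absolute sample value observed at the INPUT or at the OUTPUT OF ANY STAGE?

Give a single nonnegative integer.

Answer: 8

Derivation:
Input: [1, -3, 4, -2] (max |s|=4)
Stage 1 (AMPLIFY -2): 1*-2=-2, -3*-2=6, 4*-2=-8, -2*-2=4 -> [-2, 6, -8, 4] (max |s|=8)
Stage 2 (CLIP -14 15): clip(-2,-14,15)=-2, clip(6,-14,15)=6, clip(-8,-14,15)=-8, clip(4,-14,15)=4 -> [-2, 6, -8, 4] (max |s|=8)
Stage 3 (DELAY): [0, -2, 6, -8] = [0, -2, 6, -8] -> [0, -2, 6, -8] (max |s|=8)
Stage 4 (CLIP 0 10): clip(0,0,10)=0, clip(-2,0,10)=0, clip(6,0,10)=6, clip(-8,0,10)=0 -> [0, 0, 6, 0] (max |s|=6)
Stage 5 (SUM): sum[0..0]=0, sum[0..1]=0, sum[0..2]=6, sum[0..3]=6 -> [0, 0, 6, 6] (max |s|=6)
Overall max amplitude: 8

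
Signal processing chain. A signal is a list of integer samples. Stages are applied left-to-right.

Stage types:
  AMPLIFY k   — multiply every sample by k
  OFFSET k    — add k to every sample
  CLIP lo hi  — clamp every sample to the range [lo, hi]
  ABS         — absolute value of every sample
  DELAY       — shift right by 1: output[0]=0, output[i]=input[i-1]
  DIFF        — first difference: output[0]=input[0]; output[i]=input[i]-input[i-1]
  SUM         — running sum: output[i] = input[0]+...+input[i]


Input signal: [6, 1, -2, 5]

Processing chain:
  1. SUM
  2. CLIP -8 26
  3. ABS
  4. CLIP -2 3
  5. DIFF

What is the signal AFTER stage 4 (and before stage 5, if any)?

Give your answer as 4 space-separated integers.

Answer: 3 3 3 3

Derivation:
Input: [6, 1, -2, 5]
Stage 1 (SUM): sum[0..0]=6, sum[0..1]=7, sum[0..2]=5, sum[0..3]=10 -> [6, 7, 5, 10]
Stage 2 (CLIP -8 26): clip(6,-8,26)=6, clip(7,-8,26)=7, clip(5,-8,26)=5, clip(10,-8,26)=10 -> [6, 7, 5, 10]
Stage 3 (ABS): |6|=6, |7|=7, |5|=5, |10|=10 -> [6, 7, 5, 10]
Stage 4 (CLIP -2 3): clip(6,-2,3)=3, clip(7,-2,3)=3, clip(5,-2,3)=3, clip(10,-2,3)=3 -> [3, 3, 3, 3]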